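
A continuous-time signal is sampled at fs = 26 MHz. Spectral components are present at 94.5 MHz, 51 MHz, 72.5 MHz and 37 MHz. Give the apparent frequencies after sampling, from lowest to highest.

1 MHz, 5.5 MHz, 9.5 MHz, 11 MHz

fs/2 = 13 MHz.
94.5 MHz mod fs = 16.5 MHz.
16.5 MHz > fs/2 = 13 MHz, folds to fs − 16.5 MHz = 9.5 MHz.
51 MHz mod fs = 25 MHz.
25 MHz > fs/2 = 13 MHz, folds to fs − 25 MHz = 1 MHz.
72.5 MHz mod fs = 20.5 MHz.
20.5 MHz > fs/2 = 13 MHz, folds to fs − 20.5 MHz = 5.5 MHz.
37 MHz mod fs = 11 MHz.
11 MHz ≤ fs/2 = 13 MHz, appears at 11 MHz.
Distinct values: {1 MHz, 5.5 MHz, 9.5 MHz, 11 MHz}.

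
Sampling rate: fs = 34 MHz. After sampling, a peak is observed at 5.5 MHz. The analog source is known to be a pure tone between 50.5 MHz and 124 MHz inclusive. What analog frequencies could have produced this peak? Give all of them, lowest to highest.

62.5 MHz, 73.5 MHz, 96.5 MHz, 107.5 MHz

Frequencies that alias to 5.5 MHz are k·fs ± 5.5 MHz for integer k ≥ 0.
k=0: 5.5 MHz.
k=1: 28.5 MHz, 39.5 MHz.
k=2: 62.5 MHz, 73.5 MHz.
k=3: 96.5 MHz, 107.5 MHz.
k=4: 130.5 MHz, 141.5 MHz.
Within [50.5 MHz, 124 MHz]: 62.5 MHz, 73.5 MHz, 96.5 MHz, 107.5 MHz.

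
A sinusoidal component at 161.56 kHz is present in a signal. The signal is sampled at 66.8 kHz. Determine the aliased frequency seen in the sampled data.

27.96 kHz

161.56 kHz mod fs = 27.96 kHz.
27.96 kHz ≤ fs/2 = 33.4 kHz, appears at 27.96 kHz.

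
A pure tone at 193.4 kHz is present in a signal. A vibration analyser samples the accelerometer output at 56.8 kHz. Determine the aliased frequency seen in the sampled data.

193.4 kHz mod fs = 23 kHz.
23 kHz ≤ fs/2 = 28.4 kHz, appears at 23 kHz.

23 kHz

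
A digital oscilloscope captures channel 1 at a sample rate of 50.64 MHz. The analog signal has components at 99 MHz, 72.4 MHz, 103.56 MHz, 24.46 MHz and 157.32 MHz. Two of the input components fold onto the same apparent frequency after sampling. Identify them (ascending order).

99 MHz, 103.56 MHz

fs/2 = 25.32 MHz.
99 MHz mod fs = 48.36 MHz.
48.36 MHz > fs/2 = 25.32 MHz, folds to fs − 48.36 MHz = 2.28 MHz.
72.4 MHz mod fs = 21.76 MHz.
21.76 MHz ≤ fs/2 = 25.32 MHz, appears at 21.76 MHz.
103.56 MHz mod fs = 2.28 MHz.
2.28 MHz ≤ fs/2 = 25.32 MHz, appears at 2.28 MHz.
24.46 MHz ≤ fs/2 = 25.32 MHz, passes unchanged.
157.32 MHz mod fs = 5.4 MHz.
5.4 MHz ≤ fs/2 = 25.32 MHz, appears at 5.4 MHz.
99 MHz and 103.56 MHz both map to 2.28 MHz.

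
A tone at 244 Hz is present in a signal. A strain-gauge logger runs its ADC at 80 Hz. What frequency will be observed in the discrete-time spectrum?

244 Hz mod fs = 4 Hz.
4 Hz ≤ fs/2 = 40 Hz, appears at 4 Hz.

4 Hz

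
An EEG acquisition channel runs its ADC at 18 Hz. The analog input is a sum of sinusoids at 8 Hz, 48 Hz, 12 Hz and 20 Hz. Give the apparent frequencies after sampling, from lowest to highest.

2 Hz, 6 Hz, 8 Hz

fs/2 = 9 Hz.
8 Hz ≤ fs/2 = 9 Hz, passes unchanged.
48 Hz mod fs = 12 Hz.
12 Hz > fs/2 = 9 Hz, folds to fs − 12 Hz = 6 Hz.
12 Hz > fs/2 = 9 Hz, folds to fs − 12 Hz = 6 Hz.
20 Hz mod fs = 2 Hz.
2 Hz ≤ fs/2 = 9 Hz, appears at 2 Hz.
Distinct values: {2 Hz, 6 Hz, 8 Hz}.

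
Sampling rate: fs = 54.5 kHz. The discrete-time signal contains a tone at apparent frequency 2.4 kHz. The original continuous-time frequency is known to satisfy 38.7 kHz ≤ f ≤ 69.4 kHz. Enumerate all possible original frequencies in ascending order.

Frequencies that alias to 2.4 kHz are k·fs ± 2.4 kHz for integer k ≥ 0.
k=0: 2.4 kHz.
k=1: 52.1 kHz, 56.9 kHz.
k=2: 106.6 kHz, 111.4 kHz.
Within [38.7 kHz, 69.4 kHz]: 52.1 kHz, 56.9 kHz.

52.1 kHz, 56.9 kHz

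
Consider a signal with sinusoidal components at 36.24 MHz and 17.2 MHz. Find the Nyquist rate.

72.48 MHz

Highest-frequency component: 36.24 MHz.
Nyquist rate = 2 × 36.24 MHz = 72.48 MHz.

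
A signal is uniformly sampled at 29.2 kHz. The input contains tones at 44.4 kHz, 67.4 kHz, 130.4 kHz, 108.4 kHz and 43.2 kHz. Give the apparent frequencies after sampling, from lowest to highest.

fs/2 = 14.6 kHz.
44.4 kHz mod fs = 15.2 kHz.
15.2 kHz > fs/2 = 14.6 kHz, folds to fs − 15.2 kHz = 14 kHz.
67.4 kHz mod fs = 9 kHz.
9 kHz ≤ fs/2 = 14.6 kHz, appears at 9 kHz.
130.4 kHz mod fs = 13.6 kHz.
13.6 kHz ≤ fs/2 = 14.6 kHz, appears at 13.6 kHz.
108.4 kHz mod fs = 20.8 kHz.
20.8 kHz > fs/2 = 14.6 kHz, folds to fs − 20.8 kHz = 8.4 kHz.
43.2 kHz mod fs = 14 kHz.
14 kHz ≤ fs/2 = 14.6 kHz, appears at 14 kHz.
Distinct values: {8.4 kHz, 9 kHz, 13.6 kHz, 14 kHz}.

8.4 kHz, 9 kHz, 13.6 kHz, 14 kHz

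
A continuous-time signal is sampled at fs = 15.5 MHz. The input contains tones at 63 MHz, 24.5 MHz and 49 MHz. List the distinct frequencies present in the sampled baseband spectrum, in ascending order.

1 MHz, 2.5 MHz, 6.5 MHz

fs/2 = 7.75 MHz.
63 MHz mod fs = 1 MHz.
1 MHz ≤ fs/2 = 7.75 MHz, appears at 1 MHz.
24.5 MHz mod fs = 9 MHz.
9 MHz > fs/2 = 7.75 MHz, folds to fs − 9 MHz = 6.5 MHz.
49 MHz mod fs = 2.5 MHz.
2.5 MHz ≤ fs/2 = 7.75 MHz, appears at 2.5 MHz.
Distinct values: {1 MHz, 2.5 MHz, 6.5 MHz}.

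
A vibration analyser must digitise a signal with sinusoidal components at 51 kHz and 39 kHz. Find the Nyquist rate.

102 kHz

Highest-frequency component: 51 kHz.
Nyquist rate = 2 × 51 kHz = 102 kHz.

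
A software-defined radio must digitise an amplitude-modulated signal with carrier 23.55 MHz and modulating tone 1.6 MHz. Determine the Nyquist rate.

50.3 MHz

AM sidebands sit at fc ± fm = 21.95 MHz and 25.15 MHz.
Highest-frequency component: 25.15 MHz.
Nyquist rate = 2 × 25.15 MHz = 50.3 MHz.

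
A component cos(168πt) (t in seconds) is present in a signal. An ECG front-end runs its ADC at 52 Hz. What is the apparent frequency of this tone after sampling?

20 Hz

ω = 168π rad/s → f = ω/(2π) = 84 Hz.
84 Hz mod fs = 32 Hz.
32 Hz > fs/2 = 26 Hz, folds to fs − 32 Hz = 20 Hz.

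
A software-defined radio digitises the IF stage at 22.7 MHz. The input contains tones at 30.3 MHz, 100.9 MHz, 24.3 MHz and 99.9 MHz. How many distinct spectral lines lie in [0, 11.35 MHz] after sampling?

fs/2 = 11.35 MHz.
30.3 MHz mod fs = 7.6 MHz.
7.6 MHz ≤ fs/2 = 11.35 MHz, appears at 7.6 MHz.
100.9 MHz mod fs = 10.1 MHz.
10.1 MHz ≤ fs/2 = 11.35 MHz, appears at 10.1 MHz.
24.3 MHz mod fs = 1.6 MHz.
1.6 MHz ≤ fs/2 = 11.35 MHz, appears at 1.6 MHz.
99.9 MHz mod fs = 9.1 MHz.
9.1 MHz ≤ fs/2 = 11.35 MHz, appears at 9.1 MHz.
Distinct values: {1.6 MHz, 7.6 MHz, 9.1 MHz, 10.1 MHz} → 4.

4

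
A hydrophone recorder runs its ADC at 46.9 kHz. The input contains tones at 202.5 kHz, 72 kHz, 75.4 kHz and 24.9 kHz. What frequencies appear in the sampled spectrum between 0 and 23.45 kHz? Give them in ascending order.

fs/2 = 23.45 kHz.
202.5 kHz mod fs = 14.9 kHz.
14.9 kHz ≤ fs/2 = 23.45 kHz, appears at 14.9 kHz.
72 kHz mod fs = 25.1 kHz.
25.1 kHz > fs/2 = 23.45 kHz, folds to fs − 25.1 kHz = 21.8 kHz.
75.4 kHz mod fs = 28.5 kHz.
28.5 kHz > fs/2 = 23.45 kHz, folds to fs − 28.5 kHz = 18.4 kHz.
24.9 kHz > fs/2 = 23.45 kHz, folds to fs − 24.9 kHz = 22 kHz.
Distinct values: {14.9 kHz, 18.4 kHz, 21.8 kHz, 22 kHz}.

14.9 kHz, 18.4 kHz, 21.8 kHz, 22 kHz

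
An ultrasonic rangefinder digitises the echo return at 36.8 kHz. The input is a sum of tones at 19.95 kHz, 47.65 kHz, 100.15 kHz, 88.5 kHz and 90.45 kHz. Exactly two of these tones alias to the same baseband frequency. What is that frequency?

16.85 kHz

fs/2 = 18.4 kHz.
19.95 kHz > fs/2 = 18.4 kHz, folds to fs − 19.95 kHz = 16.85 kHz.
47.65 kHz mod fs = 10.85 kHz.
10.85 kHz ≤ fs/2 = 18.4 kHz, appears at 10.85 kHz.
100.15 kHz mod fs = 26.55 kHz.
26.55 kHz > fs/2 = 18.4 kHz, folds to fs − 26.55 kHz = 10.25 kHz.
88.5 kHz mod fs = 14.9 kHz.
14.9 kHz ≤ fs/2 = 18.4 kHz, appears at 14.9 kHz.
90.45 kHz mod fs = 16.85 kHz.
16.85 kHz ≤ fs/2 = 18.4 kHz, appears at 16.85 kHz.
19.95 kHz and 90.45 kHz both map to 16.85 kHz.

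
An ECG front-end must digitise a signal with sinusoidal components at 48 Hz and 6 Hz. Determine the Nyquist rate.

Highest-frequency component: 48 Hz.
Nyquist rate = 2 × 48 Hz = 96 Hz.

96 Hz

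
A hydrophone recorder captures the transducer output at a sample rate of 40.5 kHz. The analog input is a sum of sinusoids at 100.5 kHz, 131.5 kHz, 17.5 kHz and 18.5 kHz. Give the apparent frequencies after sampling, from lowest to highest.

fs/2 = 20.25 kHz.
100.5 kHz mod fs = 19.5 kHz.
19.5 kHz ≤ fs/2 = 20.25 kHz, appears at 19.5 kHz.
131.5 kHz mod fs = 10 kHz.
10 kHz ≤ fs/2 = 20.25 kHz, appears at 10 kHz.
17.5 kHz ≤ fs/2 = 20.25 kHz, passes unchanged.
18.5 kHz ≤ fs/2 = 20.25 kHz, passes unchanged.
Distinct values: {10 kHz, 17.5 kHz, 18.5 kHz, 19.5 kHz}.

10 kHz, 17.5 kHz, 18.5 kHz, 19.5 kHz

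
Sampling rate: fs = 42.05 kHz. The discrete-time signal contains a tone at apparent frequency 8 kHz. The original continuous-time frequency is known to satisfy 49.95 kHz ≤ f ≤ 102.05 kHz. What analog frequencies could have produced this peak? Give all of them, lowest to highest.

Frequencies that alias to 8 kHz are k·fs ± 8 kHz for integer k ≥ 0.
k=0: 8 kHz.
k=1: 34.05 kHz, 50.05 kHz.
k=2: 76.1 kHz, 92.1 kHz.
k=3: 118.15 kHz, 134.15 kHz.
Within [49.95 kHz, 102.05 kHz]: 50.05 kHz, 76.1 kHz, 92.1 kHz.

50.05 kHz, 76.1 kHz, 92.1 kHz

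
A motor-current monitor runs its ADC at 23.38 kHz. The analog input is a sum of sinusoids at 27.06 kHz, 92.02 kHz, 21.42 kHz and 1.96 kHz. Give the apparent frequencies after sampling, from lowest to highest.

fs/2 = 11.69 kHz.
27.06 kHz mod fs = 3.68 kHz.
3.68 kHz ≤ fs/2 = 11.69 kHz, appears at 3.68 kHz.
92.02 kHz mod fs = 21.88 kHz.
21.88 kHz > fs/2 = 11.69 kHz, folds to fs − 21.88 kHz = 1.5 kHz.
21.42 kHz > fs/2 = 11.69 kHz, folds to fs − 21.42 kHz = 1.96 kHz.
1.96 kHz ≤ fs/2 = 11.69 kHz, passes unchanged.
Distinct values: {1.5 kHz, 1.96 kHz, 3.68 kHz}.

1.5 kHz, 1.96 kHz, 3.68 kHz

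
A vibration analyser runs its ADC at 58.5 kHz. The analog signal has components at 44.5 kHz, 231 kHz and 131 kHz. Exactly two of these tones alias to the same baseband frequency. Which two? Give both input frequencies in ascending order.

fs/2 = 29.25 kHz.
44.5 kHz > fs/2 = 29.25 kHz, folds to fs − 44.5 kHz = 14 kHz.
231 kHz mod fs = 55.5 kHz.
55.5 kHz > fs/2 = 29.25 kHz, folds to fs − 55.5 kHz = 3 kHz.
131 kHz mod fs = 14 kHz.
14 kHz ≤ fs/2 = 29.25 kHz, appears at 14 kHz.
44.5 kHz and 131 kHz both map to 14 kHz.

44.5 kHz, 131 kHz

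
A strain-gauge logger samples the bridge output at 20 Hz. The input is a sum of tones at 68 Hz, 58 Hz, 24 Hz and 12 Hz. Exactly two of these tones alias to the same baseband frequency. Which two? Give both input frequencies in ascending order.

12 Hz, 68 Hz

fs/2 = 10 Hz.
68 Hz mod fs = 8 Hz.
8 Hz ≤ fs/2 = 10 Hz, appears at 8 Hz.
58 Hz mod fs = 18 Hz.
18 Hz > fs/2 = 10 Hz, folds to fs − 18 Hz = 2 Hz.
24 Hz mod fs = 4 Hz.
4 Hz ≤ fs/2 = 10 Hz, appears at 4 Hz.
12 Hz > fs/2 = 10 Hz, folds to fs − 12 Hz = 8 Hz.
12 Hz and 68 Hz both map to 8 Hz.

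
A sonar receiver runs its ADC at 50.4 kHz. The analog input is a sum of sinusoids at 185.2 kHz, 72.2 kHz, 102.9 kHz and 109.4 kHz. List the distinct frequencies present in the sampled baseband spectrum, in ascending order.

fs/2 = 25.2 kHz.
185.2 kHz mod fs = 34 kHz.
34 kHz > fs/2 = 25.2 kHz, folds to fs − 34 kHz = 16.4 kHz.
72.2 kHz mod fs = 21.8 kHz.
21.8 kHz ≤ fs/2 = 25.2 kHz, appears at 21.8 kHz.
102.9 kHz mod fs = 2.1 kHz.
2.1 kHz ≤ fs/2 = 25.2 kHz, appears at 2.1 kHz.
109.4 kHz mod fs = 8.6 kHz.
8.6 kHz ≤ fs/2 = 25.2 kHz, appears at 8.6 kHz.
Distinct values: {2.1 kHz, 8.6 kHz, 16.4 kHz, 21.8 kHz}.

2.1 kHz, 8.6 kHz, 16.4 kHz, 21.8 kHz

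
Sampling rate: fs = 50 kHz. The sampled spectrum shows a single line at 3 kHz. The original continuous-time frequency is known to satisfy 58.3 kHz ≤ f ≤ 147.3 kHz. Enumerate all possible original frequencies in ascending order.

97 kHz, 103 kHz, 147 kHz

Frequencies that alias to 3 kHz are k·fs ± 3 kHz for integer k ≥ 0.
k=0: 3 kHz.
k=1: 47 kHz, 53 kHz.
k=2: 97 kHz, 103 kHz.
k=3: 147 kHz, 153 kHz.
k=4: 197 kHz, 203 kHz.
Within [58.3 kHz, 147.3 kHz]: 97 kHz, 103 kHz, 147 kHz.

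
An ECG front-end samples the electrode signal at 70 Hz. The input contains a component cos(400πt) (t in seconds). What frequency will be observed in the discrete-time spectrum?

10 Hz

ω = 400π rad/s → f = ω/(2π) = 200 Hz.
200 Hz mod fs = 60 Hz.
60 Hz > fs/2 = 35 Hz, folds to fs − 60 Hz = 10 Hz.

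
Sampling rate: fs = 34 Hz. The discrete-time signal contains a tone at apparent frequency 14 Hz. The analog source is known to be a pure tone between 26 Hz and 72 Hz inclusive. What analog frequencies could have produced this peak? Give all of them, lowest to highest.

Frequencies that alias to 14 Hz are k·fs ± 14 Hz for integer k ≥ 0.
k=0: 14 Hz.
k=1: 20 Hz, 48 Hz.
k=2: 54 Hz, 82 Hz.
k=3: 88 Hz, 116 Hz.
Within [26 Hz, 72 Hz]: 48 Hz, 54 Hz.

48 Hz, 54 Hz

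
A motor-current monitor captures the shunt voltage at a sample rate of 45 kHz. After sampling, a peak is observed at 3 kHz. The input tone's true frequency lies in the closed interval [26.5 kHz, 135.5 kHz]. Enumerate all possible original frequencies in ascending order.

42 kHz, 48 kHz, 87 kHz, 93 kHz, 132 kHz

Frequencies that alias to 3 kHz are k·fs ± 3 kHz for integer k ≥ 0.
k=0: 3 kHz.
k=1: 42 kHz, 48 kHz.
k=2: 87 kHz, 93 kHz.
k=3: 132 kHz, 138 kHz.
k=4: 177 kHz, 183 kHz.
Within [26.5 kHz, 135.5 kHz]: 42 kHz, 48 kHz, 87 kHz, 93 kHz, 132 kHz.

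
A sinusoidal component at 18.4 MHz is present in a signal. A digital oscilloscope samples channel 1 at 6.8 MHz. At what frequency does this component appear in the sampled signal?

18.4 MHz mod fs = 4.8 MHz.
4.8 MHz > fs/2 = 3.4 MHz, folds to fs − 4.8 MHz = 2 MHz.

2 MHz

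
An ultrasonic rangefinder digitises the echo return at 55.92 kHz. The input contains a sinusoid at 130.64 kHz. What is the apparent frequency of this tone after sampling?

18.8 kHz

130.64 kHz mod fs = 18.8 kHz.
18.8 kHz ≤ fs/2 = 27.96 kHz, appears at 18.8 kHz.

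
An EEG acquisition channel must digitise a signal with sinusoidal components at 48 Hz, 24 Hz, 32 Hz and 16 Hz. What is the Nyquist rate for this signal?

96 Hz

Highest-frequency component: 48 Hz.
Nyquist rate = 2 × 48 Hz = 96 Hz.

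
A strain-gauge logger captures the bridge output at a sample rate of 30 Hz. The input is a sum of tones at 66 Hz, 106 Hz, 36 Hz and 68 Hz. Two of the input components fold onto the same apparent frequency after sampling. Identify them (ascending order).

36 Hz, 66 Hz

fs/2 = 15 Hz.
66 Hz mod fs = 6 Hz.
6 Hz ≤ fs/2 = 15 Hz, appears at 6 Hz.
106 Hz mod fs = 16 Hz.
16 Hz > fs/2 = 15 Hz, folds to fs − 16 Hz = 14 Hz.
36 Hz mod fs = 6 Hz.
6 Hz ≤ fs/2 = 15 Hz, appears at 6 Hz.
68 Hz mod fs = 8 Hz.
8 Hz ≤ fs/2 = 15 Hz, appears at 8 Hz.
36 Hz and 66 Hz both map to 6 Hz.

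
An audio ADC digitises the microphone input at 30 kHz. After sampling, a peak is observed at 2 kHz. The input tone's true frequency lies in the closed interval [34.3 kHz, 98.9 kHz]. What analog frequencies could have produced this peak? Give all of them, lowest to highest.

Frequencies that alias to 2 kHz are k·fs ± 2 kHz for integer k ≥ 0.
k=0: 2 kHz.
k=1: 28 kHz, 32 kHz.
k=2: 58 kHz, 62 kHz.
k=3: 88 kHz, 92 kHz.
k=4: 118 kHz, 122 kHz.
Within [34.3 kHz, 98.9 kHz]: 58 kHz, 62 kHz, 88 kHz, 92 kHz.

58 kHz, 62 kHz, 88 kHz, 92 kHz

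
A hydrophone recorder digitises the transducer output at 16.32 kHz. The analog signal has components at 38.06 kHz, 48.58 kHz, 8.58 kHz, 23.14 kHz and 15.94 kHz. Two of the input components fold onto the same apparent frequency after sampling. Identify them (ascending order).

15.94 kHz, 48.58 kHz

fs/2 = 8.16 kHz.
38.06 kHz mod fs = 5.42 kHz.
5.42 kHz ≤ fs/2 = 8.16 kHz, appears at 5.42 kHz.
48.58 kHz mod fs = 15.94 kHz.
15.94 kHz > fs/2 = 8.16 kHz, folds to fs − 15.94 kHz = 0.38 kHz.
8.58 kHz > fs/2 = 8.16 kHz, folds to fs − 8.58 kHz = 7.74 kHz.
23.14 kHz mod fs = 6.82 kHz.
6.82 kHz ≤ fs/2 = 8.16 kHz, appears at 6.82 kHz.
15.94 kHz > fs/2 = 8.16 kHz, folds to fs − 15.94 kHz = 0.38 kHz.
15.94 kHz and 48.58 kHz both map to 0.38 kHz.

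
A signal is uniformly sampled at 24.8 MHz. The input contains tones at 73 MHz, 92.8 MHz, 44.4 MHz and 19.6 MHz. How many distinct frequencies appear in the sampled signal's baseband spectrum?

3

fs/2 = 12.4 MHz.
73 MHz mod fs = 23.4 MHz.
23.4 MHz > fs/2 = 12.4 MHz, folds to fs − 23.4 MHz = 1.4 MHz.
92.8 MHz mod fs = 18.4 MHz.
18.4 MHz > fs/2 = 12.4 MHz, folds to fs − 18.4 MHz = 6.4 MHz.
44.4 MHz mod fs = 19.6 MHz.
19.6 MHz > fs/2 = 12.4 MHz, folds to fs − 19.6 MHz = 5.2 MHz.
19.6 MHz > fs/2 = 12.4 MHz, folds to fs − 19.6 MHz = 5.2 MHz.
Distinct values: {1.4 MHz, 5.2 MHz, 6.4 MHz} → 3.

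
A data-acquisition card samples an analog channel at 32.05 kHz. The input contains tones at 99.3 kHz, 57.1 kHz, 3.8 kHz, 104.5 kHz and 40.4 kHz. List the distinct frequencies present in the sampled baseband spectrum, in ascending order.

3.15 kHz, 3.8 kHz, 7 kHz, 8.35 kHz

fs/2 = 16.025 kHz.
99.3 kHz mod fs = 3.15 kHz.
3.15 kHz ≤ fs/2 = 16.025 kHz, appears at 3.15 kHz.
57.1 kHz mod fs = 25.05 kHz.
25.05 kHz > fs/2 = 16.025 kHz, folds to fs − 25.05 kHz = 7 kHz.
3.8 kHz ≤ fs/2 = 16.025 kHz, passes unchanged.
104.5 kHz mod fs = 8.35 kHz.
8.35 kHz ≤ fs/2 = 16.025 kHz, appears at 8.35 kHz.
40.4 kHz mod fs = 8.35 kHz.
8.35 kHz ≤ fs/2 = 16.025 kHz, appears at 8.35 kHz.
Distinct values: {3.15 kHz, 3.8 kHz, 7 kHz, 8.35 kHz}.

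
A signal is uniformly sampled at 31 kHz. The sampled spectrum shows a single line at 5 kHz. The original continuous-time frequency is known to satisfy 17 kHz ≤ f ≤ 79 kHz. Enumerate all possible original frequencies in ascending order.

Frequencies that alias to 5 kHz are k·fs ± 5 kHz for integer k ≥ 0.
k=0: 5 kHz.
k=1: 26 kHz, 36 kHz.
k=2: 57 kHz, 67 kHz.
k=3: 88 kHz, 98 kHz.
Within [17 kHz, 79 kHz]: 26 kHz, 36 kHz, 57 kHz, 67 kHz.

26 kHz, 36 kHz, 57 kHz, 67 kHz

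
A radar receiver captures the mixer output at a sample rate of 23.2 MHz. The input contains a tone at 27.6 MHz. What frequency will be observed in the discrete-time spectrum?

4.4 MHz

27.6 MHz mod fs = 4.4 MHz.
4.4 MHz ≤ fs/2 = 11.6 MHz, appears at 4.4 MHz.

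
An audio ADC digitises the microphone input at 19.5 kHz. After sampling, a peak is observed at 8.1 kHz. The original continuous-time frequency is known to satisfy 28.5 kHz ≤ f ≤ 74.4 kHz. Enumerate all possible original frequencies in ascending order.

30.9 kHz, 47.1 kHz, 50.4 kHz, 66.6 kHz, 69.9 kHz

Frequencies that alias to 8.1 kHz are k·fs ± 8.1 kHz for integer k ≥ 0.
k=0: 8.1 kHz.
k=1: 11.4 kHz, 27.6 kHz.
k=2: 30.9 kHz, 47.1 kHz.
k=3: 50.4 kHz, 66.6 kHz.
k=4: 69.9 kHz, 86.1 kHz.
k=5: 89.4 kHz, 105.6 kHz.
Within [28.5 kHz, 74.4 kHz]: 30.9 kHz, 47.1 kHz, 50.4 kHz, 66.6 kHz, 69.9 kHz.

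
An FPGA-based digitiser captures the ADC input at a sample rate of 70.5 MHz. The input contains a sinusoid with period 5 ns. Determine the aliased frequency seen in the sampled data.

T = 5 ns → f = 1/T = 200 MHz.
200 MHz mod fs = 59 MHz.
59 MHz > fs/2 = 35.25 MHz, folds to fs − 59 MHz = 11.5 MHz.

11.5 MHz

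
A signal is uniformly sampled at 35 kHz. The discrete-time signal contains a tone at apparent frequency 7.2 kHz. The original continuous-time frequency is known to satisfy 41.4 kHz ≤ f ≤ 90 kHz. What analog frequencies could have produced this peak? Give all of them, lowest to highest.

Frequencies that alias to 7.2 kHz are k·fs ± 7.2 kHz for integer k ≥ 0.
k=0: 7.2 kHz.
k=1: 27.8 kHz, 42.2 kHz.
k=2: 62.8 kHz, 77.2 kHz.
k=3: 97.8 kHz, 112.2 kHz.
Within [41.4 kHz, 90 kHz]: 42.2 kHz, 62.8 kHz, 77.2 kHz.

42.2 kHz, 62.8 kHz, 77.2 kHz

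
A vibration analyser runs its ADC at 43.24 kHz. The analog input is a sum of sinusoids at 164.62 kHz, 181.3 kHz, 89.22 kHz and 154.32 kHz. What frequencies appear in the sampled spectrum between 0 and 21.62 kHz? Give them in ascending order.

2.74 kHz, 8.34 kHz, 18.64 kHz

fs/2 = 21.62 kHz.
164.62 kHz mod fs = 34.9 kHz.
34.9 kHz > fs/2 = 21.62 kHz, folds to fs − 34.9 kHz = 8.34 kHz.
181.3 kHz mod fs = 8.34 kHz.
8.34 kHz ≤ fs/2 = 21.62 kHz, appears at 8.34 kHz.
89.22 kHz mod fs = 2.74 kHz.
2.74 kHz ≤ fs/2 = 21.62 kHz, appears at 2.74 kHz.
154.32 kHz mod fs = 24.6 kHz.
24.6 kHz > fs/2 = 21.62 kHz, folds to fs − 24.6 kHz = 18.64 kHz.
Distinct values: {2.74 kHz, 8.34 kHz, 18.64 kHz}.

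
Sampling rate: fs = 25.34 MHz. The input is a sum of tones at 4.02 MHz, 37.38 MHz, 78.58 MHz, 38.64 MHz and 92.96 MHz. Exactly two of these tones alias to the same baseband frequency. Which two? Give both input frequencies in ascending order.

37.38 MHz, 38.64 MHz

fs/2 = 12.67 MHz.
4.02 MHz ≤ fs/2 = 12.67 MHz, passes unchanged.
37.38 MHz mod fs = 12.04 MHz.
12.04 MHz ≤ fs/2 = 12.67 MHz, appears at 12.04 MHz.
78.58 MHz mod fs = 2.56 MHz.
2.56 MHz ≤ fs/2 = 12.67 MHz, appears at 2.56 MHz.
38.64 MHz mod fs = 13.3 MHz.
13.3 MHz > fs/2 = 12.67 MHz, folds to fs − 13.3 MHz = 12.04 MHz.
92.96 MHz mod fs = 16.94 MHz.
16.94 MHz > fs/2 = 12.67 MHz, folds to fs − 16.94 MHz = 8.4 MHz.
37.38 MHz and 38.64 MHz both map to 12.04 MHz.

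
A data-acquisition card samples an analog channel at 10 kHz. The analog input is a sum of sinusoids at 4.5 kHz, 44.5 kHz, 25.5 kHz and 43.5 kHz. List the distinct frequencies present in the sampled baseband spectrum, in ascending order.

3.5 kHz, 4.5 kHz

fs/2 = 5 kHz.
4.5 kHz ≤ fs/2 = 5 kHz, passes unchanged.
44.5 kHz mod fs = 4.5 kHz.
4.5 kHz ≤ fs/2 = 5 kHz, appears at 4.5 kHz.
25.5 kHz mod fs = 5.5 kHz.
5.5 kHz > fs/2 = 5 kHz, folds to fs − 5.5 kHz = 4.5 kHz.
43.5 kHz mod fs = 3.5 kHz.
3.5 kHz ≤ fs/2 = 5 kHz, appears at 3.5 kHz.
Distinct values: {3.5 kHz, 4.5 kHz}.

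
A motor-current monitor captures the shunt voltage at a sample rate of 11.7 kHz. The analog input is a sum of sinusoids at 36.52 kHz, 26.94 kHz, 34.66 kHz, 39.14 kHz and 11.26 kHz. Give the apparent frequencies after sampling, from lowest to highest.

fs/2 = 5.85 kHz.
36.52 kHz mod fs = 1.42 kHz.
1.42 kHz ≤ fs/2 = 5.85 kHz, appears at 1.42 kHz.
26.94 kHz mod fs = 3.54 kHz.
3.54 kHz ≤ fs/2 = 5.85 kHz, appears at 3.54 kHz.
34.66 kHz mod fs = 11.26 kHz.
11.26 kHz > fs/2 = 5.85 kHz, folds to fs − 11.26 kHz = 0.44 kHz.
39.14 kHz mod fs = 4.04 kHz.
4.04 kHz ≤ fs/2 = 5.85 kHz, appears at 4.04 kHz.
11.26 kHz > fs/2 = 5.85 kHz, folds to fs − 11.26 kHz = 0.44 kHz.
Distinct values: {0.44 kHz, 1.42 kHz, 3.54 kHz, 4.04 kHz}.

0.44 kHz, 1.42 kHz, 3.54 kHz, 4.04 kHz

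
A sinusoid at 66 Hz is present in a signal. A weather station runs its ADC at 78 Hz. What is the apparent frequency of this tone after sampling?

12 Hz

66 Hz > fs/2 = 39 Hz, folds to fs − 66 Hz = 12 Hz.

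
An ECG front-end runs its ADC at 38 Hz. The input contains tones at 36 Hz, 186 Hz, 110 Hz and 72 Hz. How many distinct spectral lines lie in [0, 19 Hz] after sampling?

fs/2 = 19 Hz.
36 Hz > fs/2 = 19 Hz, folds to fs − 36 Hz = 2 Hz.
186 Hz mod fs = 34 Hz.
34 Hz > fs/2 = 19 Hz, folds to fs − 34 Hz = 4 Hz.
110 Hz mod fs = 34 Hz.
34 Hz > fs/2 = 19 Hz, folds to fs − 34 Hz = 4 Hz.
72 Hz mod fs = 34 Hz.
34 Hz > fs/2 = 19 Hz, folds to fs − 34 Hz = 4 Hz.
Distinct values: {2 Hz, 4 Hz} → 2.

2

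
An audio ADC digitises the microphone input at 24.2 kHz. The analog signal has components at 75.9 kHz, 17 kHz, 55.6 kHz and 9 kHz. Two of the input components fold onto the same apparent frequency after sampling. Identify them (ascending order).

17 kHz, 55.6 kHz

fs/2 = 12.1 kHz.
75.9 kHz mod fs = 3.3 kHz.
3.3 kHz ≤ fs/2 = 12.1 kHz, appears at 3.3 kHz.
17 kHz > fs/2 = 12.1 kHz, folds to fs − 17 kHz = 7.2 kHz.
55.6 kHz mod fs = 7.2 kHz.
7.2 kHz ≤ fs/2 = 12.1 kHz, appears at 7.2 kHz.
9 kHz ≤ fs/2 = 12.1 kHz, passes unchanged.
17 kHz and 55.6 kHz both map to 7.2 kHz.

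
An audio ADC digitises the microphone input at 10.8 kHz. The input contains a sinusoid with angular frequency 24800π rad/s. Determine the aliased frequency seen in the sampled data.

ω = 24800π rad/s → f = ω/(2π) = 12400 Hz = 12.4 kHz.
12.4 kHz mod fs = 1.6 kHz.
1.6 kHz ≤ fs/2 = 5.4 kHz, appears at 1.6 kHz.

1.6 kHz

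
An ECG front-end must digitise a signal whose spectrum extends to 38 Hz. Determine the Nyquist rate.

76 Hz

Nyquist rate = 2 × 38 Hz = 76 Hz.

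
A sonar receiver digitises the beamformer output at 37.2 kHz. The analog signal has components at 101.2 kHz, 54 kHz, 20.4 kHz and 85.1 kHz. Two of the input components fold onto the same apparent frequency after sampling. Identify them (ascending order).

20.4 kHz, 54 kHz

fs/2 = 18.6 kHz.
101.2 kHz mod fs = 26.8 kHz.
26.8 kHz > fs/2 = 18.6 kHz, folds to fs − 26.8 kHz = 10.4 kHz.
54 kHz mod fs = 16.8 kHz.
16.8 kHz ≤ fs/2 = 18.6 kHz, appears at 16.8 kHz.
20.4 kHz > fs/2 = 18.6 kHz, folds to fs − 20.4 kHz = 16.8 kHz.
85.1 kHz mod fs = 10.7 kHz.
10.7 kHz ≤ fs/2 = 18.6 kHz, appears at 10.7 kHz.
20.4 kHz and 54 kHz both map to 16.8 kHz.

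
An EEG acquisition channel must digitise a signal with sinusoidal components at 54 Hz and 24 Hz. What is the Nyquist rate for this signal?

108 Hz

Highest-frequency component: 54 Hz.
Nyquist rate = 2 × 54 Hz = 108 Hz.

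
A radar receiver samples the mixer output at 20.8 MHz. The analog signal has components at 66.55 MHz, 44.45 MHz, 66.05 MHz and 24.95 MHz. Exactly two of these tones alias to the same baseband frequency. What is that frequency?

4.15 MHz

fs/2 = 10.4 MHz.
66.55 MHz mod fs = 4.15 MHz.
4.15 MHz ≤ fs/2 = 10.4 MHz, appears at 4.15 MHz.
44.45 MHz mod fs = 2.85 MHz.
2.85 MHz ≤ fs/2 = 10.4 MHz, appears at 2.85 MHz.
66.05 MHz mod fs = 3.65 MHz.
3.65 MHz ≤ fs/2 = 10.4 MHz, appears at 3.65 MHz.
24.95 MHz mod fs = 4.15 MHz.
4.15 MHz ≤ fs/2 = 10.4 MHz, appears at 4.15 MHz.
24.95 MHz and 66.55 MHz both map to 4.15 MHz.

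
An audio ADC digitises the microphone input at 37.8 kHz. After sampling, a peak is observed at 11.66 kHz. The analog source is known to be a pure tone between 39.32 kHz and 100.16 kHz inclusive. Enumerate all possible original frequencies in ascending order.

49.46 kHz, 63.94 kHz, 87.26 kHz

Frequencies that alias to 11.66 kHz are k·fs ± 11.66 kHz for integer k ≥ 0.
k=0: 11.66 kHz.
k=1: 26.14 kHz, 49.46 kHz.
k=2: 63.94 kHz, 87.26 kHz.
k=3: 101.74 kHz, 125.06 kHz.
Within [39.32 kHz, 100.16 kHz]: 49.46 kHz, 63.94 kHz, 87.26 kHz.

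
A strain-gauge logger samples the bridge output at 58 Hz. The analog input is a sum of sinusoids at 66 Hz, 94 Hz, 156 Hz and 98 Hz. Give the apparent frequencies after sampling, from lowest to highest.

fs/2 = 29 Hz.
66 Hz mod fs = 8 Hz.
8 Hz ≤ fs/2 = 29 Hz, appears at 8 Hz.
94 Hz mod fs = 36 Hz.
36 Hz > fs/2 = 29 Hz, folds to fs − 36 Hz = 22 Hz.
156 Hz mod fs = 40 Hz.
40 Hz > fs/2 = 29 Hz, folds to fs − 40 Hz = 18 Hz.
98 Hz mod fs = 40 Hz.
40 Hz > fs/2 = 29 Hz, folds to fs − 40 Hz = 18 Hz.
Distinct values: {8 Hz, 18 Hz, 22 Hz}.

8 Hz, 18 Hz, 22 Hz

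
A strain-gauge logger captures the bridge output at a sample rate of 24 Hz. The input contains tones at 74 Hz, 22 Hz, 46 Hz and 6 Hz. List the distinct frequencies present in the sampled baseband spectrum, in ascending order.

2 Hz, 6 Hz

fs/2 = 12 Hz.
74 Hz mod fs = 2 Hz.
2 Hz ≤ fs/2 = 12 Hz, appears at 2 Hz.
22 Hz > fs/2 = 12 Hz, folds to fs − 22 Hz = 2 Hz.
46 Hz mod fs = 22 Hz.
22 Hz > fs/2 = 12 Hz, folds to fs − 22 Hz = 2 Hz.
6 Hz ≤ fs/2 = 12 Hz, passes unchanged.
Distinct values: {2 Hz, 6 Hz}.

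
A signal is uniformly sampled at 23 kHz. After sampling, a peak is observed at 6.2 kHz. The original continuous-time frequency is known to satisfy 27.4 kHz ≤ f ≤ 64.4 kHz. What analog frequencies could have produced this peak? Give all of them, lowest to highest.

29.2 kHz, 39.8 kHz, 52.2 kHz, 62.8 kHz

Frequencies that alias to 6.2 kHz are k·fs ± 6.2 kHz for integer k ≥ 0.
k=0: 6.2 kHz.
k=1: 16.8 kHz, 29.2 kHz.
k=2: 39.8 kHz, 52.2 kHz.
k=3: 62.8 kHz, 75.2 kHz.
k=4: 85.8 kHz, 98.2 kHz.
Within [27.4 kHz, 64.4 kHz]: 29.2 kHz, 39.8 kHz, 52.2 kHz, 62.8 kHz.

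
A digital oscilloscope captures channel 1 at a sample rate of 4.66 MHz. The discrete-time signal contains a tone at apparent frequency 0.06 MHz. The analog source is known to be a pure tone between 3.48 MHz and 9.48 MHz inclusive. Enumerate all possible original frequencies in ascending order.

Frequencies that alias to 0.06 MHz are k·fs ± 0.06 MHz for integer k ≥ 0.
k=0: 0.06 MHz.
k=1: 4.6 MHz, 4.72 MHz.
k=2: 9.26 MHz, 9.38 MHz.
k=3: 13.92 MHz, 14.04 MHz.
Within [3.48 MHz, 9.48 MHz]: 4.6 MHz, 4.72 MHz, 9.26 MHz, 9.38 MHz.

4.6 MHz, 4.72 MHz, 9.26 MHz, 9.38 MHz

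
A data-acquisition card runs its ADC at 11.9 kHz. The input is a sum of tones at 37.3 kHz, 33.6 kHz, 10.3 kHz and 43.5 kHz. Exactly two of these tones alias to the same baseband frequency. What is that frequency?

fs/2 = 5.95 kHz.
37.3 kHz mod fs = 1.6 kHz.
1.6 kHz ≤ fs/2 = 5.95 kHz, appears at 1.6 kHz.
33.6 kHz mod fs = 9.8 kHz.
9.8 kHz > fs/2 = 5.95 kHz, folds to fs − 9.8 kHz = 2.1 kHz.
10.3 kHz > fs/2 = 5.95 kHz, folds to fs − 10.3 kHz = 1.6 kHz.
43.5 kHz mod fs = 7.8 kHz.
7.8 kHz > fs/2 = 5.95 kHz, folds to fs − 7.8 kHz = 4.1 kHz.
10.3 kHz and 37.3 kHz both map to 1.6 kHz.

1.6 kHz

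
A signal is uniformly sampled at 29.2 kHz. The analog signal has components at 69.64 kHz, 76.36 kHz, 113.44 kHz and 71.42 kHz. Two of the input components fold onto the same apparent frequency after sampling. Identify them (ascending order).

69.64 kHz, 76.36 kHz

fs/2 = 14.6 kHz.
69.64 kHz mod fs = 11.24 kHz.
11.24 kHz ≤ fs/2 = 14.6 kHz, appears at 11.24 kHz.
76.36 kHz mod fs = 17.96 kHz.
17.96 kHz > fs/2 = 14.6 kHz, folds to fs − 17.96 kHz = 11.24 kHz.
113.44 kHz mod fs = 25.84 kHz.
25.84 kHz > fs/2 = 14.6 kHz, folds to fs − 25.84 kHz = 3.36 kHz.
71.42 kHz mod fs = 13.02 kHz.
13.02 kHz ≤ fs/2 = 14.6 kHz, appears at 13.02 kHz.
69.64 kHz and 76.36 kHz both map to 11.24 kHz.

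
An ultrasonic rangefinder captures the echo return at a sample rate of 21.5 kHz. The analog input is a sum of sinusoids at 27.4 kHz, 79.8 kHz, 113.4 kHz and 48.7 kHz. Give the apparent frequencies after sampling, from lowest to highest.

fs/2 = 10.75 kHz.
27.4 kHz mod fs = 5.9 kHz.
5.9 kHz ≤ fs/2 = 10.75 kHz, appears at 5.9 kHz.
79.8 kHz mod fs = 15.3 kHz.
15.3 kHz > fs/2 = 10.75 kHz, folds to fs − 15.3 kHz = 6.2 kHz.
113.4 kHz mod fs = 5.9 kHz.
5.9 kHz ≤ fs/2 = 10.75 kHz, appears at 5.9 kHz.
48.7 kHz mod fs = 5.7 kHz.
5.7 kHz ≤ fs/2 = 10.75 kHz, appears at 5.7 kHz.
Distinct values: {5.7 kHz, 5.9 kHz, 6.2 kHz}.

5.7 kHz, 5.9 kHz, 6.2 kHz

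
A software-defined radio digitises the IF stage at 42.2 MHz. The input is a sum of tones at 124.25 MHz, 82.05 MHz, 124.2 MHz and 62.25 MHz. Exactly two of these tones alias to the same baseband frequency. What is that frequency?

fs/2 = 21.1 MHz.
124.25 MHz mod fs = 39.85 MHz.
39.85 MHz > fs/2 = 21.1 MHz, folds to fs − 39.85 MHz = 2.35 MHz.
82.05 MHz mod fs = 39.85 MHz.
39.85 MHz > fs/2 = 21.1 MHz, folds to fs − 39.85 MHz = 2.35 MHz.
124.2 MHz mod fs = 39.8 MHz.
39.8 MHz > fs/2 = 21.1 MHz, folds to fs − 39.8 MHz = 2.4 MHz.
62.25 MHz mod fs = 20.05 MHz.
20.05 MHz ≤ fs/2 = 21.1 MHz, appears at 20.05 MHz.
82.05 MHz and 124.25 MHz both map to 2.35 MHz.

2.35 MHz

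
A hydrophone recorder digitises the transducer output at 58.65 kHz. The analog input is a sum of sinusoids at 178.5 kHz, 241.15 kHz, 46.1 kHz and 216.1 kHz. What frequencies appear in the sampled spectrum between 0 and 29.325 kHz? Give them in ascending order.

fs/2 = 29.325 kHz.
178.5 kHz mod fs = 2.55 kHz.
2.55 kHz ≤ fs/2 = 29.325 kHz, appears at 2.55 kHz.
241.15 kHz mod fs = 6.55 kHz.
6.55 kHz ≤ fs/2 = 29.325 kHz, appears at 6.55 kHz.
46.1 kHz > fs/2 = 29.325 kHz, folds to fs − 46.1 kHz = 12.55 kHz.
216.1 kHz mod fs = 40.15 kHz.
40.15 kHz > fs/2 = 29.325 kHz, folds to fs − 40.15 kHz = 18.5 kHz.
Distinct values: {2.55 kHz, 6.55 kHz, 12.55 kHz, 18.5 kHz}.

2.55 kHz, 6.55 kHz, 12.55 kHz, 18.5 kHz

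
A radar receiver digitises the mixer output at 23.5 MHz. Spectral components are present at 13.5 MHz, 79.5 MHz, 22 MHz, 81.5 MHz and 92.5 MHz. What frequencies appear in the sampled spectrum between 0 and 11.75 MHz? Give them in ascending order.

fs/2 = 11.75 MHz.
13.5 MHz > fs/2 = 11.75 MHz, folds to fs − 13.5 MHz = 10 MHz.
79.5 MHz mod fs = 9 MHz.
9 MHz ≤ fs/2 = 11.75 MHz, appears at 9 MHz.
22 MHz > fs/2 = 11.75 MHz, folds to fs − 22 MHz = 1.5 MHz.
81.5 MHz mod fs = 11 MHz.
11 MHz ≤ fs/2 = 11.75 MHz, appears at 11 MHz.
92.5 MHz mod fs = 22 MHz.
22 MHz > fs/2 = 11.75 MHz, folds to fs − 22 MHz = 1.5 MHz.
Distinct values: {1.5 MHz, 9 MHz, 10 MHz, 11 MHz}.

1.5 MHz, 9 MHz, 10 MHz, 11 MHz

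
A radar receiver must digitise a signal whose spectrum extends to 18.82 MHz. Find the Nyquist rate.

37.64 MHz

Nyquist rate = 2 × 18.82 MHz = 37.64 MHz.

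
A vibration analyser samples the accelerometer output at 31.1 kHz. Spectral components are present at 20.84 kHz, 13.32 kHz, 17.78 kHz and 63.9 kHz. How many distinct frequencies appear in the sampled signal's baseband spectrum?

3

fs/2 = 15.55 kHz.
20.84 kHz > fs/2 = 15.55 kHz, folds to fs − 20.84 kHz = 10.26 kHz.
13.32 kHz ≤ fs/2 = 15.55 kHz, passes unchanged.
17.78 kHz > fs/2 = 15.55 kHz, folds to fs − 17.78 kHz = 13.32 kHz.
63.9 kHz mod fs = 1.7 kHz.
1.7 kHz ≤ fs/2 = 15.55 kHz, appears at 1.7 kHz.
Distinct values: {1.7 kHz, 10.26 kHz, 13.32 kHz} → 3.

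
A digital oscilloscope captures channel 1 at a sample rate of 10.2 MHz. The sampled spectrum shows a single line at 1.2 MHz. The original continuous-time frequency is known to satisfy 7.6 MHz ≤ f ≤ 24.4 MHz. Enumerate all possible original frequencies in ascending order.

9 MHz, 11.4 MHz, 19.2 MHz, 21.6 MHz

Frequencies that alias to 1.2 MHz are k·fs ± 1.2 MHz for integer k ≥ 0.
k=0: 1.2 MHz.
k=1: 9 MHz, 11.4 MHz.
k=2: 19.2 MHz, 21.6 MHz.
k=3: 29.4 MHz, 31.8 MHz.
Within [7.6 MHz, 24.4 MHz]: 9 MHz, 11.4 MHz, 19.2 MHz, 21.6 MHz.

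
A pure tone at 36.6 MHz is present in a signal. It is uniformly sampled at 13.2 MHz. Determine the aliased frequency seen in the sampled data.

3 MHz

36.6 MHz mod fs = 10.2 MHz.
10.2 MHz > fs/2 = 6.6 MHz, folds to fs − 10.2 MHz = 3 MHz.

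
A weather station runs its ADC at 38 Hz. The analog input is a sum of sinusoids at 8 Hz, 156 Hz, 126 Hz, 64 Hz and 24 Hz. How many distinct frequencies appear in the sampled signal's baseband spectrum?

4

fs/2 = 19 Hz.
8 Hz ≤ fs/2 = 19 Hz, passes unchanged.
156 Hz mod fs = 4 Hz.
4 Hz ≤ fs/2 = 19 Hz, appears at 4 Hz.
126 Hz mod fs = 12 Hz.
12 Hz ≤ fs/2 = 19 Hz, appears at 12 Hz.
64 Hz mod fs = 26 Hz.
26 Hz > fs/2 = 19 Hz, folds to fs − 26 Hz = 12 Hz.
24 Hz > fs/2 = 19 Hz, folds to fs − 24 Hz = 14 Hz.
Distinct values: {4 Hz, 8 Hz, 12 Hz, 14 Hz} → 4.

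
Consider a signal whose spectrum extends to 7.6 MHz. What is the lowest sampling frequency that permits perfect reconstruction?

Nyquist rate = 2 × 7.6 MHz = 15.2 MHz.

15.2 MHz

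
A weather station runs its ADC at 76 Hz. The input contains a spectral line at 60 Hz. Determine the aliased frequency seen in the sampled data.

60 Hz > fs/2 = 38 Hz, folds to fs − 60 Hz = 16 Hz.

16 Hz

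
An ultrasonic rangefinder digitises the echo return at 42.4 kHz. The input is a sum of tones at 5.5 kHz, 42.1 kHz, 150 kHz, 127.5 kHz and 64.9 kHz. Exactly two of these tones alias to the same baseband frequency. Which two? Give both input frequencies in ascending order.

42.1 kHz, 127.5 kHz

fs/2 = 21.2 kHz.
5.5 kHz ≤ fs/2 = 21.2 kHz, passes unchanged.
42.1 kHz > fs/2 = 21.2 kHz, folds to fs − 42.1 kHz = 0.3 kHz.
150 kHz mod fs = 22.8 kHz.
22.8 kHz > fs/2 = 21.2 kHz, folds to fs − 22.8 kHz = 19.6 kHz.
127.5 kHz mod fs = 0.3 kHz.
0.3 kHz ≤ fs/2 = 21.2 kHz, appears at 0.3 kHz.
64.9 kHz mod fs = 22.5 kHz.
22.5 kHz > fs/2 = 21.2 kHz, folds to fs − 22.5 kHz = 19.9 kHz.
42.1 kHz and 127.5 kHz both map to 0.3 kHz.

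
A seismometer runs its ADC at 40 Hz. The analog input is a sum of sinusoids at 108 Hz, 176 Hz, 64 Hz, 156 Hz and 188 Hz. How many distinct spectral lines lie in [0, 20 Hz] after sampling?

3

fs/2 = 20 Hz.
108 Hz mod fs = 28 Hz.
28 Hz > fs/2 = 20 Hz, folds to fs − 28 Hz = 12 Hz.
176 Hz mod fs = 16 Hz.
16 Hz ≤ fs/2 = 20 Hz, appears at 16 Hz.
64 Hz mod fs = 24 Hz.
24 Hz > fs/2 = 20 Hz, folds to fs − 24 Hz = 16 Hz.
156 Hz mod fs = 36 Hz.
36 Hz > fs/2 = 20 Hz, folds to fs − 36 Hz = 4 Hz.
188 Hz mod fs = 28 Hz.
28 Hz > fs/2 = 20 Hz, folds to fs − 28 Hz = 12 Hz.
Distinct values: {4 Hz, 12 Hz, 16 Hz} → 3.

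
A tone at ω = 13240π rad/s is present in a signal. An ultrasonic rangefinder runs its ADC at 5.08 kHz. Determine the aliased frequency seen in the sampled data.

1.54 kHz

ω = 13240π rad/s → f = ω/(2π) = 6620 Hz = 6.62 kHz.
6.62 kHz mod fs = 1.54 kHz.
1.54 kHz ≤ fs/2 = 2.54 kHz, appears at 1.54 kHz.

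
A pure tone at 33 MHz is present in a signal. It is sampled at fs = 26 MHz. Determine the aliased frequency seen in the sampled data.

33 MHz mod fs = 7 MHz.
7 MHz ≤ fs/2 = 13 MHz, appears at 7 MHz.

7 MHz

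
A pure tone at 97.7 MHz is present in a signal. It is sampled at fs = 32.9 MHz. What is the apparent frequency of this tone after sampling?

1 MHz

97.7 MHz mod fs = 31.9 MHz.
31.9 MHz > fs/2 = 16.45 MHz, folds to fs − 31.9 MHz = 1 MHz.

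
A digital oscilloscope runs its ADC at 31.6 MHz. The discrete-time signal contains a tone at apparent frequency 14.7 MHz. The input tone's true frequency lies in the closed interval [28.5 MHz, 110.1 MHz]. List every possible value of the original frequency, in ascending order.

46.3 MHz, 48.5 MHz, 77.9 MHz, 80.1 MHz, 109.5 MHz

Frequencies that alias to 14.7 MHz are k·fs ± 14.7 MHz for integer k ≥ 0.
k=0: 14.7 MHz.
k=1: 16.9 MHz, 46.3 MHz.
k=2: 48.5 MHz, 77.9 MHz.
k=3: 80.1 MHz, 109.5 MHz.
k=4: 111.7 MHz, 141.1 MHz.
Within [28.5 MHz, 110.1 MHz]: 46.3 MHz, 48.5 MHz, 77.9 MHz, 80.1 MHz, 109.5 MHz.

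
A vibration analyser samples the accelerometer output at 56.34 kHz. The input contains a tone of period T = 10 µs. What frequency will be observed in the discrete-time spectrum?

T = 10 µs → f = 1/T = 100 kHz.
100 kHz mod fs = 43.66 kHz.
43.66 kHz > fs/2 = 28.17 kHz, folds to fs − 43.66 kHz = 12.68 kHz.

12.68 kHz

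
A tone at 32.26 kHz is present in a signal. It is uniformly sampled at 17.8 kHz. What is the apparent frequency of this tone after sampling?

32.26 kHz mod fs = 14.46 kHz.
14.46 kHz > fs/2 = 8.9 kHz, folds to fs − 14.46 kHz = 3.34 kHz.

3.34 kHz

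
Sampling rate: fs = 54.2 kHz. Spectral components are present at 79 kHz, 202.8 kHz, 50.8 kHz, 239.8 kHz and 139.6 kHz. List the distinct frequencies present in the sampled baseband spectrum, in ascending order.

3.4 kHz, 14 kHz, 23 kHz, 24.8 kHz

fs/2 = 27.1 kHz.
79 kHz mod fs = 24.8 kHz.
24.8 kHz ≤ fs/2 = 27.1 kHz, appears at 24.8 kHz.
202.8 kHz mod fs = 40.2 kHz.
40.2 kHz > fs/2 = 27.1 kHz, folds to fs − 40.2 kHz = 14 kHz.
50.8 kHz > fs/2 = 27.1 kHz, folds to fs − 50.8 kHz = 3.4 kHz.
239.8 kHz mod fs = 23 kHz.
23 kHz ≤ fs/2 = 27.1 kHz, appears at 23 kHz.
139.6 kHz mod fs = 31.2 kHz.
31.2 kHz > fs/2 = 27.1 kHz, folds to fs − 31.2 kHz = 23 kHz.
Distinct values: {3.4 kHz, 14 kHz, 23 kHz, 24.8 kHz}.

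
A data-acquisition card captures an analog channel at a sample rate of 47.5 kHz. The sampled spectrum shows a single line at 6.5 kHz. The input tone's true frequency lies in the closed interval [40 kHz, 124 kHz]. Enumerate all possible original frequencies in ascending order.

Frequencies that alias to 6.5 kHz are k·fs ± 6.5 kHz for integer k ≥ 0.
k=0: 6.5 kHz.
k=1: 41 kHz, 54 kHz.
k=2: 88.5 kHz, 101.5 kHz.
k=3: 136 kHz, 149 kHz.
Within [40 kHz, 124 kHz]: 41 kHz, 54 kHz, 88.5 kHz, 101.5 kHz.

41 kHz, 54 kHz, 88.5 kHz, 101.5 kHz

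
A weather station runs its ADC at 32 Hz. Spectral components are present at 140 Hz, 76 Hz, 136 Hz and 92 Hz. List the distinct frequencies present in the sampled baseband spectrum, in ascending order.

4 Hz, 8 Hz, 12 Hz

fs/2 = 16 Hz.
140 Hz mod fs = 12 Hz.
12 Hz ≤ fs/2 = 16 Hz, appears at 12 Hz.
76 Hz mod fs = 12 Hz.
12 Hz ≤ fs/2 = 16 Hz, appears at 12 Hz.
136 Hz mod fs = 8 Hz.
8 Hz ≤ fs/2 = 16 Hz, appears at 8 Hz.
92 Hz mod fs = 28 Hz.
28 Hz > fs/2 = 16 Hz, folds to fs − 28 Hz = 4 Hz.
Distinct values: {4 Hz, 8 Hz, 12 Hz}.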